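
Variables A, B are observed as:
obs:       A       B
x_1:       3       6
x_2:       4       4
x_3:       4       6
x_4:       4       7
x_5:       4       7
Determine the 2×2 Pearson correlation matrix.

Step 1 — column means:
  mean(A) = (3 + 4 + 4 + 4 + 4) / 5 = 19/5 = 3.8
  mean(B) = (6 + 4 + 6 + 7 + 7) / 5 = 30/5 = 6

Step 2 — sample variances and covariances s[i,j] = (1/(n-1)) · Σ_k (x_{k,i} - mean_i) · (x_{k,j} - mean_j), with n-1 = 4:
  s[A,A] = ((-0.8)·(-0.8) + (0.2)·(0.2) + (0.2)·(0.2) + (0.2)·(0.2) + (0.2)·(0.2)) / 4 = 0.8/4 = 0.2
  s[A,B] = ((-0.8)·(0) + (0.2)·(-2) + (0.2)·(0) + (0.2)·(1) + (0.2)·(1)) / 4 = 0/4 = 0
  s[B,B] = ((0)·(0) + (-2)·(-2) + (0)·(0) + (1)·(1) + (1)·(1)) / 4 = 6/4 = 1.5
  Sample standard deviations s_i = √(s[i,i]):
  s(A) = √(0.2) = 0.4472
  s(B) = √(1.5) = 1.2247

Step 3 — r_{ij} = s_{ij} / (s_i · s_j):
  r[A,A] = 1 (diagonal).
  r[A,B] = 0 / (0.4472 · 1.2247) = 0 / 0.5477 = 0
  r[B,B] = 1 (diagonal).

R is symmetric with unit diagonal. Assembling:

R = [[1, 0],
 [0, 1]]


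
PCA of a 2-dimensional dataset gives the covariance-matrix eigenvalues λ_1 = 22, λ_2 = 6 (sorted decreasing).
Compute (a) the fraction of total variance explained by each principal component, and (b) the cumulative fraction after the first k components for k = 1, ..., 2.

Step 1 — total variance = trace(Sigma) = Σ λ_i = 22 + 6 = 28.

Step 2 — fraction explained by component i = λ_i / Σ λ:
  PC1: 22/28 = 0.7857
  PC2: 6/28 = 0.2143

Step 3 — cumulative fraction after k components = (λ_1 + ... + λ_k) / Σ λ:
  k = 1: 22/28 = 0.7857
  k = 2: (22 + 6)/28 = 28/28 = 1

Summary (fraction, with percent):

explained: PC1 0.7857 (78.57%), PC2 0.2143 (21.43%);  cumulative: 0.7857, 1


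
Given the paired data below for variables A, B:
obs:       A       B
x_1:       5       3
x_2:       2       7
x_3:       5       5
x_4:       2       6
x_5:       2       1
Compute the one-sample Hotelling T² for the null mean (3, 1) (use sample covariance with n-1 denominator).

Step 1 — sample mean vector:
  mean(A) = (5 + 2 + 5 + 2 + 2) / 5 = 16/5 = 3.2
  mean(B) = (3 + 7 + 5 + 6 + 1) / 5 = 22/5 = 4.4
  x̄ = (3.2, 4.4),  deviation x̄ - mu_0 = (3.2, 4.4) - (3, 1) = (0.2, 3.4).

Step 2 — sample covariance matrix, S[i,j] = (1/(n-1)) · Σ_k (x_{k,i} - mean_i) · (x_{k,j} - mean_j), divisor n-1 = 4:
  S[A,A] = ((1.8)·(1.8) + (-1.2)·(-1.2) + (1.8)·(1.8) + (-1.2)·(-1.2) + (-1.2)·(-1.2)) / 4 = 10.8/4 = 2.7
  S[A,B] = ((1.8)·(-1.4) + (-1.2)·(2.6) + (1.8)·(0.6) + (-1.2)·(1.6) + (-1.2)·(-3.4)) / 4 = -2.4/4 = -0.6
  S[B,B] = ((-1.4)·(-1.4) + (2.6)·(2.6) + (0.6)·(0.6) + (1.6)·(1.6) + (-3.4)·(-3.4)) / 4 = 23.2/4 = 5.8
  S = [[2.7, -0.6],
 [-0.6, 5.8]].

Step 3 — invert S. det(S) = 2.7·5.8 - (-0.6)² = 15.3.
  S^{-1} = (1/det) · [[d, -b], [-b, a]] = [[0.3791, 0.0392],
 [0.0392, 0.1765]].

Step 4 — quadratic form (x̄ - mu_0)^T · S^{-1} · (x̄ - mu_0):
  S^{-1} · (x̄ - mu_0) = (0.2092, 0.6078),
  (x̄ - mu_0)^T · [...] = (0.2)·(0.2092) + (3.4)·(0.6078) = 2.1085.

Step 5 — scale by n: T² = 5 · 2.1085 = 10.5425.

T² ≈ 10.5425


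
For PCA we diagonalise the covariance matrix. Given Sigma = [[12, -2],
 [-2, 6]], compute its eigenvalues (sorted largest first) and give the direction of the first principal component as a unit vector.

Step 1 — characteristic polynomial of 2×2 Sigma:
  det(Sigma - λI) = λ² - trace · λ + det = 0.
  trace = 12 + 6 = 18, det = 12·6 - (-2)² = 68.
Step 2 — discriminant:
  Δ = trace² - 4·det = 324 - 272 = 52.
Step 3 — eigenvalues:
  λ = (trace ± √Δ)/2 = (18 ± 7.2111)/2,
  λ_1 = 12.6056,  λ_2 = 5.3944.

Step 4 — unit eigenvector for λ_1: solve (Sigma - λ_1 I)v = 0. First row:
  (12 - 12.6056)·v_x + (-2)·v_y = 0, i.e. (-0.6056)·v_x + (-2)·v_y = 0,
  so v ∝ (b, λ_1 - a) = (-2, 0.6056); multiply by -1 so the first entry is positive: u = (2, -0.6056).
  ||u|| = √((2)² + (-0.6056)²) = √(4.3667) ≈ 2.0897,
  v_1 = u/||u|| ≈ (0.9571, -0.2898) (||v_1|| = 1).

λ_1 = 12.6056,  λ_2 = 5.3944;  v_1 ≈ (0.9571, -0.2898)


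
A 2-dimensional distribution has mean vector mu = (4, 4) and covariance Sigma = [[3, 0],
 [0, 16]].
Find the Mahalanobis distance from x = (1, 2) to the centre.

Step 1 — centre the observation: (x - mu) = (-3, -2).

Step 2 — invert Sigma. det(Sigma) = 3·16 - (0)² = 48.
  Sigma^{-1} = (1/det) · [[d, -b], [-b, a]] = [[0.3333, 0],
 [0, 0.0625]].

Step 3 — form the quadratic (x - mu)^T · Sigma^{-1} · (x - mu):
  Sigma^{-1} · (x - mu) = (-1, -0.125).
  (x - mu)^T · [Sigma^{-1} · (x - mu)] = (-3)·(-1) + (-2)·(-0.125) = 3.25.

Step 4 — take square root: d = √(3.25) ≈ 1.8028.

d(x, mu) = √(3.25) ≈ 1.8028


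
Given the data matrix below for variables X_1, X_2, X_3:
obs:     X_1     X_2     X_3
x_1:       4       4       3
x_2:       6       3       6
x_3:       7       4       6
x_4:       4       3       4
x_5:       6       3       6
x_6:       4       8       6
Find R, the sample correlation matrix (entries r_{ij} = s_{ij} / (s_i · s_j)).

Step 1 — column means:
  mean(X_1) = (4 + 6 + 7 + 4 + 6 + 4) / 6 = 31/6 = 5.1667
  mean(X_2) = (4 + 3 + 4 + 3 + 3 + 8) / 6 = 25/6 = 4.1667
  mean(X_3) = (3 + 6 + 6 + 4 + 6 + 6) / 6 = 31/6 = 5.1667

Step 2 — sample variances and covariances s[i,j] = (1/(n-1)) · Σ_k (x_{k,i} - mean_i) · (x_{k,j} - mean_j), with n-1 = 5:
  s[X_1,X_1] = ((-1.1667)·(-1.1667) + (0.8333)·(0.8333) + (1.8333)·(1.8333) + (-1.1667)·(-1.1667) + (0.8333)·(0.8333) + (-1.1667)·(-1.1667)) / 5 = 8.8333/5 = 1.7667
  s[X_1,X_2] = ((-1.1667)·(-0.1667) + (0.8333)·(-1.1667) + (1.8333)·(-0.1667) + (-1.1667)·(-1.1667) + (0.8333)·(-1.1667) + (-1.1667)·(3.8333)) / 5 = -5.1667/5 = -1.0333
  s[X_1,X_3] = ((-1.1667)·(-2.1667) + (0.8333)·(0.8333) + (1.8333)·(0.8333) + (-1.1667)·(-1.1667) + (0.8333)·(0.8333) + (-1.1667)·(0.8333)) / 5 = 5.8333/5 = 1.1667
  s[X_2,X_2] = ((-0.1667)·(-0.1667) + (-1.1667)·(-1.1667) + (-0.1667)·(-0.1667) + (-1.1667)·(-1.1667) + (-1.1667)·(-1.1667) + (3.8333)·(3.8333)) / 5 = 18.8333/5 = 3.7667
  s[X_2,X_3] = ((-0.1667)·(-2.1667) + (-1.1667)·(0.8333) + (-0.1667)·(0.8333) + (-1.1667)·(-1.1667) + (-1.1667)·(0.8333) + (3.8333)·(0.8333)) / 5 = 2.8333/5 = 0.5667
  s[X_3,X_3] = ((-2.1667)·(-2.1667) + (0.8333)·(0.8333) + (0.8333)·(0.8333) + (-1.1667)·(-1.1667) + (0.8333)·(0.8333) + (0.8333)·(0.8333)) / 5 = 8.8333/5 = 1.7667
  Sample standard deviations s_i = √(s[i,i]):
  s(X_1) = √(1.7667) = 1.3292
  s(X_2) = √(3.7667) = 1.9408
  s(X_3) = √(1.7667) = 1.3292

Step 3 — r_{ij} = s_{ij} / (s_i · s_j):
  r[X_1,X_1] = 1 (diagonal).
  r[X_1,X_2] = -1.0333 / (1.3292 · 1.9408) = -1.0333 / 2.5796 = -0.4006
  r[X_1,X_3] = 1.1667 / (1.3292 · 1.3292) = 1.1667 / 1.7667 = 0.6604
  r[X_2,X_2] = 1 (diagonal).
  r[X_2,X_3] = 0.5667 / (1.9408 · 1.3292) = 0.5667 / 2.5796 = 0.2197
  r[X_3,X_3] = 1 (diagonal).

R is symmetric with unit diagonal. Assembling:

R = [[1, -0.4006, 0.6604],
 [-0.4006, 1, 0.2197],
 [0.6604, 0.2197, 1]]


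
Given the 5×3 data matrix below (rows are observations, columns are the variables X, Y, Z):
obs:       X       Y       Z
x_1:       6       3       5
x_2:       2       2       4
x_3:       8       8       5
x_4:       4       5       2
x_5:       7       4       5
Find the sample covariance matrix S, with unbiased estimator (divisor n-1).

Step 1 — column means:
  mean(X) = (6 + 2 + 8 + 4 + 7) / 5 = 27/5 = 5.4
  mean(Y) = (3 + 2 + 8 + 5 + 4) / 5 = 22/5 = 4.4
  mean(Z) = (5 + 4 + 5 + 2 + 5) / 5 = 21/5 = 4.2

Step 2 — sample covariance S[i,j] = (1/(n-1)) · Σ_k (x_{k,i} - mean_i) · (x_{k,j} - mean_j), with n-1 = 4.
  S[X,X] = ((0.6)·(0.6) + (-3.4)·(-3.4) + (2.6)·(2.6) + (-1.4)·(-1.4) + (1.6)·(1.6)) / 4 = 23.2/4 = 5.8
  S[X,Y] = ((0.6)·(-1.4) + (-3.4)·(-2.4) + (2.6)·(3.6) + (-1.4)·(0.6) + (1.6)·(-0.4)) / 4 = 15.2/4 = 3.8
  S[X,Z] = ((0.6)·(0.8) + (-3.4)·(-0.2) + (2.6)·(0.8) + (-1.4)·(-2.2) + (1.6)·(0.8)) / 4 = 7.6/4 = 1.9
  S[Y,Y] = ((-1.4)·(-1.4) + (-2.4)·(-2.4) + (3.6)·(3.6) + (0.6)·(0.6) + (-0.4)·(-0.4)) / 4 = 21.2/4 = 5.3
  S[Y,Z] = ((-1.4)·(0.8) + (-2.4)·(-0.2) + (3.6)·(0.8) + (0.6)·(-2.2) + (-0.4)·(0.8)) / 4 = 0.6/4 = 0.15
  S[Z,Z] = ((0.8)·(0.8) + (-0.2)·(-0.2) + (0.8)·(0.8) + (-2.2)·(-2.2) + (0.8)·(0.8)) / 4 = 6.8/4 = 1.7

S is symmetric (S[j,i] = S[i,j]). Assembling:

S = [[5.8, 3.8, 1.9],
 [3.8, 5.3, 0.15],
 [1.9, 0.15, 1.7]]


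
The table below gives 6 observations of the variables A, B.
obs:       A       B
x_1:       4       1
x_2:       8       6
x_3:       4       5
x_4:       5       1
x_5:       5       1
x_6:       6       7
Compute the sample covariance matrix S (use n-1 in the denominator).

Step 1 — column means:
  mean(A) = (4 + 8 + 4 + 5 + 5 + 6) / 6 = 32/6 = 5.3333
  mean(B) = (1 + 6 + 5 + 1 + 1 + 7) / 6 = 21/6 = 3.5

Step 2 — sample covariance S[i,j] = (1/(n-1)) · Σ_k (x_{k,i} - mean_i) · (x_{k,j} - mean_j), with n-1 = 5.
  S[A,A] = ((-1.3333)·(-1.3333) + (2.6667)·(2.6667) + (-1.3333)·(-1.3333) + (-0.3333)·(-0.3333) + (-0.3333)·(-0.3333) + (0.6667)·(0.6667)) / 5 = 11.3333/5 = 2.2667
  S[A,B] = ((-1.3333)·(-2.5) + (2.6667)·(2.5) + (-1.3333)·(1.5) + (-0.3333)·(-2.5) + (-0.3333)·(-2.5) + (0.6667)·(3.5)) / 5 = 12/5 = 2.4
  S[B,B] = ((-2.5)·(-2.5) + (2.5)·(2.5) + (1.5)·(1.5) + (-2.5)·(-2.5) + (-2.5)·(-2.5) + (3.5)·(3.5)) / 5 = 39.5/5 = 7.9

S is symmetric (S[j,i] = S[i,j]). Assembling:

S = [[2.2667, 2.4],
 [2.4, 7.9]]


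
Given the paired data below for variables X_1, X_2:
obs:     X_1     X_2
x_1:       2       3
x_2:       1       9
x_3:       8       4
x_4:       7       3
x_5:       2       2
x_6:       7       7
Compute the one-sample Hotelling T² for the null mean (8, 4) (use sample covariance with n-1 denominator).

Step 1 — sample mean vector:
  mean(X_1) = (2 + 1 + 8 + 7 + 2 + 7) / 6 = 27/6 = 4.5
  mean(X_2) = (3 + 9 + 4 + 3 + 2 + 7) / 6 = 28/6 = 4.6667
  x̄ = (4.5, 4.6667),  deviation x̄ - mu_0 = (4.5, 4.6667) - (8, 4) = (-3.5, 0.6667).

Step 2 — sample covariance matrix, S[i,j] = (1/(n-1)) · Σ_k (x_{k,i} - mean_i) · (x_{k,j} - mean_j), divisor n-1 = 5:
  S[X_1,X_1] = ((-2.5)·(-2.5) + (-3.5)·(-3.5) + (3.5)·(3.5) + (2.5)·(2.5) + (-2.5)·(-2.5) + (2.5)·(2.5)) / 5 = 49.5/5 = 9.9
  S[X_1,X_2] = ((-2.5)·(-1.6667) + (-3.5)·(4.3333) + (3.5)·(-0.6667) + (2.5)·(-1.6667) + (-2.5)·(-2.6667) + (2.5)·(2.3333)) / 5 = -5/5 = -1
  S[X_2,X_2] = ((-1.6667)·(-1.6667) + (4.3333)·(4.3333) + (-0.6667)·(-0.6667) + (-1.6667)·(-1.6667) + (-2.6667)·(-2.6667) + (2.3333)·(2.3333)) / 5 = 37.3333/5 = 7.4667
  S = [[9.9, -1],
 [-1, 7.4667]].

Step 3 — invert S. det(S) = 9.9·7.4667 - (-1)² = 72.92.
  S^{-1} = (1/det) · [[d, -b], [-b, a]] = [[0.1024, 0.0137],
 [0.0137, 0.1358]].

Step 4 — quadratic form (x̄ - mu_0)^T · S^{-1} · (x̄ - mu_0):
  S^{-1} · (x̄ - mu_0) = (-0.3492, 0.0425),
  (x̄ - mu_0)^T · [...] = (-3.5)·(-0.3492) + (0.6667)·(0.0425) = 1.2507.

Step 5 — scale by n: T² = 6 · 1.2507 = 7.5041.

T² ≈ 7.5041


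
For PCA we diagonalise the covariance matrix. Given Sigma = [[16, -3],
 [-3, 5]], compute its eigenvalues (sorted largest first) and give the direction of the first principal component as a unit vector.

Step 1 — characteristic polynomial of 2×2 Sigma:
  det(Sigma - λI) = λ² - trace · λ + det = 0.
  trace = 16 + 5 = 21, det = 16·5 - (-3)² = 71.
Step 2 — discriminant:
  Δ = trace² - 4·det = 441 - 284 = 157.
Step 3 — eigenvalues:
  λ = (trace ± √Δ)/2 = (21 ± 12.53)/2,
  λ_1 = 16.765,  λ_2 = 4.235.

Step 4 — unit eigenvector for λ_1: solve (Sigma - λ_1 I)v = 0. First row:
  (16 - 16.765)·v_x + (-3)·v_y = 0, i.e. (-0.765)·v_x + (-3)·v_y = 0,
  so v ∝ (b, λ_1 - a) = (-3, 0.765); multiply by -1 so the first entry is positive: u = (3, -0.765).
  ||u|| = √((3)² + (-0.765)²) = √(9.5852) ≈ 3.096,
  v_1 = u/||u|| ≈ (0.969, -0.2471) (||v_1|| = 1).

λ_1 = 16.765,  λ_2 = 4.235;  v_1 ≈ (0.969, -0.2471)


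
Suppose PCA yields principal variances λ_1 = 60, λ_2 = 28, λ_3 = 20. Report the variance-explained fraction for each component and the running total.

Step 1 — total variance = trace(Sigma) = Σ λ_i = 60 + 28 + 20 = 108.

Step 2 — fraction explained by component i = λ_i / Σ λ:
  PC1: 60/108 = 0.5556
  PC2: 28/108 = 0.2593
  PC3: 20/108 = 0.1852

Step 3 — cumulative fraction after k components = (λ_1 + ... + λ_k) / Σ λ:
  k = 1: 60/108 = 0.5556
  k = 2: (60 + 28)/108 = 88/108 = 0.8148
  k = 3: (60 + 28 + 20)/108 = 108/108 = 1

Summary (fraction, with percent):

explained: PC1 0.5556 (55.56%), PC2 0.2593 (25.93%), PC3 0.1852 (18.52%);  cumulative: 0.5556, 0.8148, 1


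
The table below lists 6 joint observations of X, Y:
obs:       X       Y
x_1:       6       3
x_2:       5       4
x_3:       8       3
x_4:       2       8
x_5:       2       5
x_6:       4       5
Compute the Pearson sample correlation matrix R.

Step 1 — column means:
  mean(X) = (6 + 5 + 8 + 2 + 2 + 4) / 6 = 27/6 = 4.5
  mean(Y) = (3 + 4 + 3 + 8 + 5 + 5) / 6 = 28/6 = 4.6667

Step 2 — sample variances and covariances s[i,j] = (1/(n-1)) · Σ_k (x_{k,i} - mean_i) · (x_{k,j} - mean_j), with n-1 = 5:
  s[X,X] = ((1.5)·(1.5) + (0.5)·(0.5) + (3.5)·(3.5) + (-2.5)·(-2.5) + (-2.5)·(-2.5) + (-0.5)·(-0.5)) / 5 = 27.5/5 = 5.5
  s[X,Y] = ((1.5)·(-1.6667) + (0.5)·(-0.6667) + (3.5)·(-1.6667) + (-2.5)·(3.3333) + (-2.5)·(0.3333) + (-0.5)·(0.3333)) / 5 = -18/5 = -3.6
  s[Y,Y] = ((-1.6667)·(-1.6667) + (-0.6667)·(-0.6667) + (-1.6667)·(-1.6667) + (3.3333)·(3.3333) + (0.3333)·(0.3333) + (0.3333)·(0.3333)) / 5 = 17.3333/5 = 3.4667
  Sample standard deviations s_i = √(s[i,i]):
  s(X) = √(5.5) = 2.3452
  s(Y) = √(3.4667) = 1.8619

Step 3 — r_{ij} = s_{ij} / (s_i · s_j):
  r[X,X] = 1 (diagonal).
  r[X,Y] = -3.6 / (2.3452 · 1.8619) = -3.6 / 4.3665 = -0.8245
  r[Y,Y] = 1 (diagonal).

R is symmetric with unit diagonal. Assembling:

R = [[1, -0.8245],
 [-0.8245, 1]]


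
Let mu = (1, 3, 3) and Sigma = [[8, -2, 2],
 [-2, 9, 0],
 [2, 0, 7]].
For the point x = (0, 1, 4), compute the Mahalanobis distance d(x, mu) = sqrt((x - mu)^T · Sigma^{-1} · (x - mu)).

Step 1 — centre the observation: (x - mu) = (-1, -2, 1).

Step 2 — invert Sigma (cofactor / det for 3×3, or solve directly):
  Sigma^{-1} = [[0.1432, 0.0318, -0.0409],
 [0.0318, 0.1182, -0.0091],
 [-0.0409, -0.0091, 0.1545]].

Step 3 — form the quadratic (x - mu)^T · Sigma^{-1} · (x - mu):
  Sigma^{-1} · (x - mu) = (-0.2477, -0.2773, 0.2136).
  (x - mu)^T · [Sigma^{-1} · (x - mu)] = (-1)·(-0.2477) + (-2)·(-0.2773) + (1)·(0.2136) = 1.0159.

Step 4 — take square root: d = √(1.0159) ≈ 1.0079.

d(x, mu) = √(1.0159) ≈ 1.0079


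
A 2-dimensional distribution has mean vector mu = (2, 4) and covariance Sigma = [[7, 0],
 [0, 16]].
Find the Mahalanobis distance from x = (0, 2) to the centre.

Step 1 — centre the observation: (x - mu) = (-2, -2).

Step 2 — invert Sigma. det(Sigma) = 7·16 - (0)² = 112.
  Sigma^{-1} = (1/det) · [[d, -b], [-b, a]] = [[0.1429, 0],
 [0, 0.0625]].

Step 3 — form the quadratic (x - mu)^T · Sigma^{-1} · (x - mu):
  Sigma^{-1} · (x - mu) = (-0.2857, -0.125).
  (x - mu)^T · [Sigma^{-1} · (x - mu)] = (-2)·(-0.2857) + (-2)·(-0.125) = 0.8214.

Step 4 — take square root: d = √(0.8214) ≈ 0.9063.

d(x, mu) = √(0.8214) ≈ 0.9063


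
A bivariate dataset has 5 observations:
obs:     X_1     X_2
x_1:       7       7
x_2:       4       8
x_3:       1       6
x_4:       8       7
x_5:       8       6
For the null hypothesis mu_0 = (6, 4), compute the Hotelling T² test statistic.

Step 1 — sample mean vector:
  mean(X_1) = (7 + 4 + 1 + 8 + 8) / 5 = 28/5 = 5.6
  mean(X_2) = (7 + 8 + 6 + 7 + 6) / 5 = 34/5 = 6.8
  x̄ = (5.6, 6.8),  deviation x̄ - mu_0 = (5.6, 6.8) - (6, 4) = (-0.4, 2.8).

Step 2 — sample covariance matrix, S[i,j] = (1/(n-1)) · Σ_k (x_{k,i} - mean_i) · (x_{k,j} - mean_j), divisor n-1 = 4:
  S[X_1,X_1] = ((1.4)·(1.4) + (-1.6)·(-1.6) + (-4.6)·(-4.6) + (2.4)·(2.4) + (2.4)·(2.4)) / 4 = 37.2/4 = 9.3
  S[X_1,X_2] = ((1.4)·(0.2) + (-1.6)·(1.2) + (-4.6)·(-0.8) + (2.4)·(0.2) + (2.4)·(-0.8)) / 4 = 0.6/4 = 0.15
  S[X_2,X_2] = ((0.2)·(0.2) + (1.2)·(1.2) + (-0.8)·(-0.8) + (0.2)·(0.2) + (-0.8)·(-0.8)) / 4 = 2.8/4 = 0.7
  S = [[9.3, 0.15],
 [0.15, 0.7]].

Step 3 — invert S. det(S) = 9.3·0.7 - (0.15)² = 6.4875.
  S^{-1} = (1/det) · [[d, -b], [-b, a]] = [[0.1079, -0.0231],
 [-0.0231, 1.4335]].

Step 4 — quadratic form (x̄ - mu_0)^T · S^{-1} · (x̄ - mu_0):
  S^{-1} · (x̄ - mu_0) = (-0.1079, 4.0231),
  (x̄ - mu_0)^T · [...] = (-0.4)·(-0.1079) + (2.8)·(4.0231) = 11.3079.

Step 5 — scale by n: T² = 5 · 11.3079 = 56.5395.

T² ≈ 56.5395


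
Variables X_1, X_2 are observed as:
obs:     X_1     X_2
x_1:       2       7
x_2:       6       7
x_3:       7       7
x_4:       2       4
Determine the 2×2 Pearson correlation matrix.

Step 1 — column means:
  mean(X_1) = (2 + 6 + 7 + 2) / 4 = 17/4 = 4.25
  mean(X_2) = (7 + 7 + 7 + 4) / 4 = 25/4 = 6.25

Step 2 — sample variances and covariances s[i,j] = (1/(n-1)) · Σ_k (x_{k,i} - mean_i) · (x_{k,j} - mean_j), with n-1 = 3:
  s[X_1,X_1] = ((-2.25)·(-2.25) + (1.75)·(1.75) + (2.75)·(2.75) + (-2.25)·(-2.25)) / 3 = 20.75/3 = 6.9167
  s[X_1,X_2] = ((-2.25)·(0.75) + (1.75)·(0.75) + (2.75)·(0.75) + (-2.25)·(-2.25)) / 3 = 6.75/3 = 2.25
  s[X_2,X_2] = ((0.75)·(0.75) + (0.75)·(0.75) + (0.75)·(0.75) + (-2.25)·(-2.25)) / 3 = 6.75/3 = 2.25
  Sample standard deviations s_i = √(s[i,i]):
  s(X_1) = √(6.9167) = 2.63
  s(X_2) = √(2.25) = 1.5

Step 3 — r_{ij} = s_{ij} / (s_i · s_j):
  r[X_1,X_1] = 1 (diagonal).
  r[X_1,X_2] = 2.25 / (2.63 · 1.5) = 2.25 / 3.9449 = 0.5704
  r[X_2,X_2] = 1 (diagonal).

R is symmetric with unit diagonal. Assembling:

R = [[1, 0.5704],
 [0.5704, 1]]


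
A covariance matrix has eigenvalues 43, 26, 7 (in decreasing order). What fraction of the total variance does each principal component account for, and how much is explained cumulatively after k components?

Step 1 — total variance = trace(Sigma) = Σ λ_i = 43 + 26 + 7 = 76.

Step 2 — fraction explained by component i = λ_i / Σ λ:
  PC1: 43/76 = 0.5658
  PC2: 26/76 = 0.3421
  PC3: 7/76 = 0.0921

Step 3 — cumulative fraction after k components = (λ_1 + ... + λ_k) / Σ λ:
  k = 1: 43/76 = 0.5658
  k = 2: (43 + 26)/76 = 69/76 = 0.9079
  k = 3: (43 + 26 + 7)/76 = 76/76 = 1

Summary (fraction, with percent):

explained: PC1 0.5658 (56.58%), PC2 0.3421 (34.21%), PC3 0.0921 (9.21%);  cumulative: 0.5658, 0.9079, 1


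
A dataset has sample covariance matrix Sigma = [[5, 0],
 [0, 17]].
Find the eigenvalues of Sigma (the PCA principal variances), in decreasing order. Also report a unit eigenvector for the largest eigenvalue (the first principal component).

Step 1 — characteristic polynomial of 2×2 Sigma:
  det(Sigma - λI) = λ² - trace · λ + det = 0.
  trace = 5 + 17 = 22, det = 5·17 - (0)² = 85.
Step 2 — discriminant:
  Δ = trace² - 4·det = 484 - 340 = 144.
Step 3 — eigenvalues:
  λ = (trace ± √Δ)/2 = (22 ± 12)/2,
  λ_1 = 17,  λ_2 = 5.

Step 4 — unit eigenvector for λ_1: Sigma is diagonal, so its eigenvectors are the coordinate axes. λ_1 = 17 is the diagonal entry on the second coordinate axis, hence
  v_1 = (0, 1) (||v_1|| = 1).

λ_1 = 17,  λ_2 = 5;  v_1 ≈ (0, 1)


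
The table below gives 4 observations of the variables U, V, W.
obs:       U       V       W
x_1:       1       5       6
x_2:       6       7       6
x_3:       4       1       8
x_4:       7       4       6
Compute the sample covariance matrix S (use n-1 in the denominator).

Step 1 — column means:
  mean(U) = (1 + 6 + 4 + 7) / 4 = 18/4 = 4.5
  mean(V) = (5 + 7 + 1 + 4) / 4 = 17/4 = 4.25
  mean(W) = (6 + 6 + 8 + 6) / 4 = 26/4 = 6.5

Step 2 — sample covariance S[i,j] = (1/(n-1)) · Σ_k (x_{k,i} - mean_i) · (x_{k,j} - mean_j), with n-1 = 3.
  S[U,U] = ((-3.5)·(-3.5) + (1.5)·(1.5) + (-0.5)·(-0.5) + (2.5)·(2.5)) / 3 = 21/3 = 7
  S[U,V] = ((-3.5)·(0.75) + (1.5)·(2.75) + (-0.5)·(-3.25) + (2.5)·(-0.25)) / 3 = 2.5/3 = 0.8333
  S[U,W] = ((-3.5)·(-0.5) + (1.5)·(-0.5) + (-0.5)·(1.5) + (2.5)·(-0.5)) / 3 = -1/3 = -0.3333
  S[V,V] = ((0.75)·(0.75) + (2.75)·(2.75) + (-3.25)·(-3.25) + (-0.25)·(-0.25)) / 3 = 18.75/3 = 6.25
  S[V,W] = ((0.75)·(-0.5) + (2.75)·(-0.5) + (-3.25)·(1.5) + (-0.25)·(-0.5)) / 3 = -6.5/3 = -2.1667
  S[W,W] = ((-0.5)·(-0.5) + (-0.5)·(-0.5) + (1.5)·(1.5) + (-0.5)·(-0.5)) / 3 = 3/3 = 1

S is symmetric (S[j,i] = S[i,j]). Assembling:

S = [[7, 0.8333, -0.3333],
 [0.8333, 6.25, -2.1667],
 [-0.3333, -2.1667, 1]]


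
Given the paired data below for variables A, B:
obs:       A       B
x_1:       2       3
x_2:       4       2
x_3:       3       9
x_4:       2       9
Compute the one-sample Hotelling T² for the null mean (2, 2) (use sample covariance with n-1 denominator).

Step 1 — sample mean vector:
  mean(A) = (2 + 4 + 3 + 2) / 4 = 11/4 = 2.75
  mean(B) = (3 + 2 + 9 + 9) / 4 = 23/4 = 5.75
  x̄ = (2.75, 5.75),  deviation x̄ - mu_0 = (2.75, 5.75) - (2, 2) = (0.75, 3.75).

Step 2 — sample covariance matrix, S[i,j] = (1/(n-1)) · Σ_k (x_{k,i} - mean_i) · (x_{k,j} - mean_j), divisor n-1 = 3:
  S[A,A] = ((-0.75)·(-0.75) + (1.25)·(1.25) + (0.25)·(0.25) + (-0.75)·(-0.75)) / 3 = 2.75/3 = 0.9167
  S[A,B] = ((-0.75)·(-2.75) + (1.25)·(-3.75) + (0.25)·(3.25) + (-0.75)·(3.25)) / 3 = -4.25/3 = -1.4167
  S[B,B] = ((-2.75)·(-2.75) + (-3.75)·(-3.75) + (3.25)·(3.25) + (3.25)·(3.25)) / 3 = 42.75/3 = 14.25
  S = [[0.9167, -1.4167],
 [-1.4167, 14.25]].

Step 3 — invert S. det(S) = 0.9167·14.25 - (-1.4167)² = 11.0556.
  S^{-1} = (1/det) · [[d, -b], [-b, a]] = [[1.2889, 0.1281],
 [0.1281, 0.0829]].

Step 4 — quadratic form (x̄ - mu_0)^T · S^{-1} · (x̄ - mu_0):
  S^{-1} · (x̄ - mu_0) = (1.4472, 0.407),
  (x̄ - mu_0)^T · [...] = (0.75)·(1.4472) + (3.75)·(0.407) = 2.6118.

Step 5 — scale by n: T² = 4 · 2.6118 = 10.4472.

T² ≈ 10.4472


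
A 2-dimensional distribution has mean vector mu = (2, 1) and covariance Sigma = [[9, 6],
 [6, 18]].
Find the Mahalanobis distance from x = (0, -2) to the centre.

Step 1 — centre the observation: (x - mu) = (-2, -3).

Step 2 — invert Sigma. det(Sigma) = 9·18 - (6)² = 126.
  Sigma^{-1} = (1/det) · [[d, -b], [-b, a]] = [[0.1429, -0.0476],
 [-0.0476, 0.0714]].

Step 3 — form the quadratic (x - mu)^T · Sigma^{-1} · (x - mu):
  Sigma^{-1} · (x - mu) = (-0.1429, -0.119).
  (x - mu)^T · [Sigma^{-1} · (x - mu)] = (-2)·(-0.1429) + (-3)·(-0.119) = 0.6429.

Step 4 — take square root: d = √(0.6429) ≈ 0.8018.

d(x, mu) = √(0.6429) ≈ 0.8018


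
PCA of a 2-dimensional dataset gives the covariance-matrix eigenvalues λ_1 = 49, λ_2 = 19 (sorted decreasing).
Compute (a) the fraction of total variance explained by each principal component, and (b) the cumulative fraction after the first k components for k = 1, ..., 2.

Step 1 — total variance = trace(Sigma) = Σ λ_i = 49 + 19 = 68.

Step 2 — fraction explained by component i = λ_i / Σ λ:
  PC1: 49/68 = 0.7206
  PC2: 19/68 = 0.2794

Step 3 — cumulative fraction after k components = (λ_1 + ... + λ_k) / Σ λ:
  k = 1: 49/68 = 0.7206
  k = 2: (49 + 19)/68 = 68/68 = 1

Summary (fraction, with percent):

explained: PC1 0.7206 (72.06%), PC2 0.2794 (27.94%);  cumulative: 0.7206, 1


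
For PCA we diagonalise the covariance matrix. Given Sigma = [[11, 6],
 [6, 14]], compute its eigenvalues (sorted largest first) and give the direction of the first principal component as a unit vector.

Step 1 — characteristic polynomial of 2×2 Sigma:
  det(Sigma - λI) = λ² - trace · λ + det = 0.
  trace = 11 + 14 = 25, det = 11·14 - (6)² = 118.
Step 2 — discriminant:
  Δ = trace² - 4·det = 625 - 472 = 153.
Step 3 — eigenvalues:
  λ = (trace ± √Δ)/2 = (25 ± 12.3693)/2,
  λ_1 = 18.6847,  λ_2 = 6.3153.

Step 4 — unit eigenvector for λ_1: solve (Sigma - λ_1 I)v = 0. First row:
  (11 - 18.6847)·v_x + (6)·v_y = 0, i.e. (-7.6847)·v_x + (6)·v_y = 0,
  so v ∝ (b, λ_1 - a) = (6, 7.6847) = u.
  ||u|| = √((6)² + (7.6847)²) = √(95.054) ≈ 9.7496,
  v_1 = u/||u|| ≈ (0.6154, 0.7882) (||v_1|| = 1).

λ_1 = 18.6847,  λ_2 = 6.3153;  v_1 ≈ (0.6154, 0.7882)


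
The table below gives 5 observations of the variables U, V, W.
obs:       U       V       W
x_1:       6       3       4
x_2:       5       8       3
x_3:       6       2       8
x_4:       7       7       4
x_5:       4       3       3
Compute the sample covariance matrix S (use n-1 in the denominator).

Step 1 — column means:
  mean(U) = (6 + 5 + 6 + 7 + 4) / 5 = 28/5 = 5.6
  mean(V) = (3 + 8 + 2 + 7 + 3) / 5 = 23/5 = 4.6
  mean(W) = (4 + 3 + 8 + 4 + 3) / 5 = 22/5 = 4.4

Step 2 — sample covariance S[i,j] = (1/(n-1)) · Σ_k (x_{k,i} - mean_i) · (x_{k,j} - mean_j), with n-1 = 4.
  S[U,U] = ((0.4)·(0.4) + (-0.6)·(-0.6) + (0.4)·(0.4) + (1.4)·(1.4) + (-1.6)·(-1.6)) / 4 = 5.2/4 = 1.3
  S[U,V] = ((0.4)·(-1.6) + (-0.6)·(3.4) + (0.4)·(-2.6) + (1.4)·(2.4) + (-1.6)·(-1.6)) / 4 = 2.2/4 = 0.55
  S[U,W] = ((0.4)·(-0.4) + (-0.6)·(-1.4) + (0.4)·(3.6) + (1.4)·(-0.4) + (-1.6)·(-1.4)) / 4 = 3.8/4 = 0.95
  S[V,V] = ((-1.6)·(-1.6) + (3.4)·(3.4) + (-2.6)·(-2.6) + (2.4)·(2.4) + (-1.6)·(-1.6)) / 4 = 29.2/4 = 7.3
  S[V,W] = ((-1.6)·(-0.4) + (3.4)·(-1.4) + (-2.6)·(3.6) + (2.4)·(-0.4) + (-1.6)·(-1.4)) / 4 = -12.2/4 = -3.05
  S[W,W] = ((-0.4)·(-0.4) + (-1.4)·(-1.4) + (3.6)·(3.6) + (-0.4)·(-0.4) + (-1.4)·(-1.4)) / 4 = 17.2/4 = 4.3

S is symmetric (S[j,i] = S[i,j]). Assembling:

S = [[1.3, 0.55, 0.95],
 [0.55, 7.3, -3.05],
 [0.95, -3.05, 4.3]]


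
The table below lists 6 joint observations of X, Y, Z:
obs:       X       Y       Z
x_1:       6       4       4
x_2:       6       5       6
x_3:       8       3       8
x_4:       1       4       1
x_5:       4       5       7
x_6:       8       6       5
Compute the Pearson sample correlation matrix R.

Step 1 — column means:
  mean(X) = (6 + 6 + 8 + 1 + 4 + 8) / 6 = 33/6 = 5.5
  mean(Y) = (4 + 5 + 3 + 4 + 5 + 6) / 6 = 27/6 = 4.5
  mean(Z) = (4 + 6 + 8 + 1 + 7 + 5) / 6 = 31/6 = 5.1667

Step 2 — sample variances and covariances s[i,j] = (1/(n-1)) · Σ_k (x_{k,i} - mean_i) · (x_{k,j} - mean_j), with n-1 = 5:
  s[X,X] = ((0.5)·(0.5) + (0.5)·(0.5) + (2.5)·(2.5) + (-4.5)·(-4.5) + (-1.5)·(-1.5) + (2.5)·(2.5)) / 5 = 35.5/5 = 7.1
  s[X,Y] = ((0.5)·(-0.5) + (0.5)·(0.5) + (2.5)·(-1.5) + (-4.5)·(-0.5) + (-1.5)·(0.5) + (2.5)·(1.5)) / 5 = 1.5/5 = 0.3
  s[X,Z] = ((0.5)·(-1.1667) + (0.5)·(0.8333) + (2.5)·(2.8333) + (-4.5)·(-4.1667) + (-1.5)·(1.8333) + (2.5)·(-0.1667)) / 5 = 22.5/5 = 4.5
  s[Y,Y] = ((-0.5)·(-0.5) + (0.5)·(0.5) + (-1.5)·(-1.5) + (-0.5)·(-0.5) + (0.5)·(0.5) + (1.5)·(1.5)) / 5 = 5.5/5 = 1.1
  s[Y,Z] = ((-0.5)·(-1.1667) + (0.5)·(0.8333) + (-1.5)·(2.8333) + (-0.5)·(-4.1667) + (0.5)·(1.8333) + (1.5)·(-0.1667)) / 5 = -0.5/5 = -0.1
  s[Z,Z] = ((-1.1667)·(-1.1667) + (0.8333)·(0.8333) + (2.8333)·(2.8333) + (-4.1667)·(-4.1667) + (1.8333)·(1.8333) + (-0.1667)·(-0.1667)) / 5 = 30.8333/5 = 6.1667
  Sample standard deviations s_i = √(s[i,i]):
  s(X) = √(7.1) = 2.6646
  s(Y) = √(1.1) = 1.0488
  s(Z) = √(6.1667) = 2.4833

Step 3 — r_{ij} = s_{ij} / (s_i · s_j):
  r[X,X] = 1 (diagonal).
  r[X,Y] = 0.3 / (2.6646 · 1.0488) = 0.3 / 2.7946 = 0.1073
  r[X,Z] = 4.5 / (2.6646 · 2.4833) = 4.5 / 6.6169 = 0.6801
  r[Y,Y] = 1 (diagonal).
  r[Y,Z] = -0.1 / (1.0488 · 2.4833) = -0.1 / 2.6045 = -0.0384
  r[Z,Z] = 1 (diagonal).

R is symmetric with unit diagonal. Assembling:

R = [[1, 0.1073, 0.6801],
 [0.1073, 1, -0.0384],
 [0.6801, -0.0384, 1]]


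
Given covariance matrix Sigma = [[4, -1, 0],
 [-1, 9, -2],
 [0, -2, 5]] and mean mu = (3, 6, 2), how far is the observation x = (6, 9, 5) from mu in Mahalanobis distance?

Step 1 — centre the observation: (x - mu) = (3, 3, 3).

Step 2 — invert Sigma (cofactor / det for 3×3, or solve directly):
  Sigma^{-1} = [[0.2579, 0.0314, 0.0126],
 [0.0314, 0.1258, 0.0503],
 [0.0126, 0.0503, 0.2201]].

Step 3 — form the quadratic (x - mu)^T · Sigma^{-1} · (x - mu):
  Sigma^{-1} · (x - mu) = (0.9057, 0.6226, 0.8491).
  (x - mu)^T · [Sigma^{-1} · (x - mu)] = (3)·(0.9057) + (3)·(0.6226) + (3)·(0.8491) = 7.1321.

Step 4 — take square root: d = √(7.1321) ≈ 2.6706.

d(x, mu) = √(7.1321) ≈ 2.6706


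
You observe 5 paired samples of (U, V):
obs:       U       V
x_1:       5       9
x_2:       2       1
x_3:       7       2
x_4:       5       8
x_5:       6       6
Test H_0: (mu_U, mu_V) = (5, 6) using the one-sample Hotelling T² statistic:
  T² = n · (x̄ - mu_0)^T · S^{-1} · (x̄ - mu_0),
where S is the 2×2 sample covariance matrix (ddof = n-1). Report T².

Step 1 — sample mean vector:
  mean(U) = (5 + 2 + 7 + 5 + 6) / 5 = 25/5 = 5
  mean(V) = (9 + 1 + 2 + 8 + 6) / 5 = 26/5 = 5.2
  x̄ = (5, 5.2),  deviation x̄ - mu_0 = (5, 5.2) - (5, 6) = (0, -0.8).

Step 2 — sample covariance matrix, S[i,j] = (1/(n-1)) · Σ_k (x_{k,i} - mean_i) · (x_{k,j} - mean_j), divisor n-1 = 4:
  S[U,U] = ((0)·(0) + (-3)·(-3) + (2)·(2) + (0)·(0) + (1)·(1)) / 4 = 14/4 = 3.5
  S[U,V] = ((0)·(3.8) + (-3)·(-4.2) + (2)·(-3.2) + (0)·(2.8) + (1)·(0.8)) / 4 = 7/4 = 1.75
  S[V,V] = ((3.8)·(3.8) + (-4.2)·(-4.2) + (-3.2)·(-3.2) + (2.8)·(2.8) + (0.8)·(0.8)) / 4 = 50.8/4 = 12.7
  S = [[3.5, 1.75],
 [1.75, 12.7]].

Step 3 — invert S. det(S) = 3.5·12.7 - (1.75)² = 41.3875.
  S^{-1} = (1/det) · [[d, -b], [-b, a]] = [[0.3069, -0.0423],
 [-0.0423, 0.0846]].

Step 4 — quadratic form (x̄ - mu_0)^T · S^{-1} · (x̄ - mu_0):
  S^{-1} · (x̄ - mu_0) = (0.0338, -0.0677),
  (x̄ - mu_0)^T · [...] = (0)·(0.0338) + (-0.8)·(-0.0677) = 0.0541.

Step 5 — scale by n: T² = 5 · 0.0541 = 0.2706.

T² ≈ 0.2706


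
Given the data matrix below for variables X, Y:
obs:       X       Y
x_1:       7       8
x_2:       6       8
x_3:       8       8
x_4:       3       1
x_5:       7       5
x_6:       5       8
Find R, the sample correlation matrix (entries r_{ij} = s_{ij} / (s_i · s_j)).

Step 1 — column means:
  mean(X) = (7 + 6 + 8 + 3 + 7 + 5) / 6 = 36/6 = 6
  mean(Y) = (8 + 8 + 8 + 1 + 5 + 8) / 6 = 38/6 = 6.3333

Step 2 — sample variances and covariances s[i,j] = (1/(n-1)) · Σ_k (x_{k,i} - mean_i) · (x_{k,j} - mean_j), with n-1 = 5:
  s[X,X] = ((1)·(1) + (0)·(0) + (2)·(2) + (-3)·(-3) + (1)·(1) + (-1)·(-1)) / 5 = 16/5 = 3.2
  s[X,Y] = ((1)·(1.6667) + (0)·(1.6667) + (2)·(1.6667) + (-3)·(-5.3333) + (1)·(-1.3333) + (-1)·(1.6667)) / 5 = 18/5 = 3.6
  s[Y,Y] = ((1.6667)·(1.6667) + (1.6667)·(1.6667) + (1.6667)·(1.6667) + (-5.3333)·(-5.3333) + (-1.3333)·(-1.3333) + (1.6667)·(1.6667)) / 5 = 41.3333/5 = 8.2667
  Sample standard deviations s_i = √(s[i,i]):
  s(X) = √(3.2) = 1.7889
  s(Y) = √(8.2667) = 2.8752

Step 3 — r_{ij} = s_{ij} / (s_i · s_j):
  r[X,X] = 1 (diagonal).
  r[X,Y] = 3.6 / (1.7889 · 2.8752) = 3.6 / 5.1433 = 0.6999
  r[Y,Y] = 1 (diagonal).

R is symmetric with unit diagonal. Assembling:

R = [[1, 0.6999],
 [0.6999, 1]]


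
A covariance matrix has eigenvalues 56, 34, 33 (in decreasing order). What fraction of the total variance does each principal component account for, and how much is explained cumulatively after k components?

Step 1 — total variance = trace(Sigma) = Σ λ_i = 56 + 34 + 33 = 123.

Step 2 — fraction explained by component i = λ_i / Σ λ:
  PC1: 56/123 = 0.4553
  PC2: 34/123 = 0.2764
  PC3: 33/123 = 0.2683

Step 3 — cumulative fraction after k components = (λ_1 + ... + λ_k) / Σ λ:
  k = 1: 56/123 = 0.4553
  k = 2: (56 + 34)/123 = 90/123 = 0.7317
  k = 3: (56 + 34 + 33)/123 = 123/123 = 1

Summary (fraction, with percent):

explained: PC1 0.4553 (45.53%), PC2 0.2764 (27.64%), PC3 0.2683 (26.83%);  cumulative: 0.4553, 0.7317, 1


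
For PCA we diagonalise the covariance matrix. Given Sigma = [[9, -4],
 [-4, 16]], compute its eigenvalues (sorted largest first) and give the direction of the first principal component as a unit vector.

Step 1 — characteristic polynomial of 2×2 Sigma:
  det(Sigma - λI) = λ² - trace · λ + det = 0.
  trace = 9 + 16 = 25, det = 9·16 - (-4)² = 128.
Step 2 — discriminant:
  Δ = trace² - 4·det = 625 - 512 = 113.
Step 3 — eigenvalues:
  λ = (trace ± √Δ)/2 = (25 ± 10.6301)/2,
  λ_1 = 17.8151,  λ_2 = 7.1849.

Step 4 — unit eigenvector for λ_1: solve (Sigma - λ_1 I)v = 0. First row:
  (9 - 17.8151)·v_x + (-4)·v_y = 0, i.e. (-8.8151)·v_x + (-4)·v_y = 0,
  so v ∝ (b, λ_1 - a) = (-4, 8.8151); multiply by -1 so the first entry is positive: u = (4, -8.8151).
  ||u|| = √((4)² + (-8.8151)²) = √(93.7055) ≈ 9.6802,
  v_1 = u/||u|| ≈ (0.4132, -0.9106) (||v_1|| = 1).

λ_1 = 17.8151,  λ_2 = 7.1849;  v_1 ≈ (0.4132, -0.9106)


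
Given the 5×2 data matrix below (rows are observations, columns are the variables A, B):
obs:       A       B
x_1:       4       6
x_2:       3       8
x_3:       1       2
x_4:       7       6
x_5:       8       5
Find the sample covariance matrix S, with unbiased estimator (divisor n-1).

Step 1 — column means:
  mean(A) = (4 + 3 + 1 + 7 + 8) / 5 = 23/5 = 4.6
  mean(B) = (6 + 8 + 2 + 6 + 5) / 5 = 27/5 = 5.4

Step 2 — sample covariance S[i,j] = (1/(n-1)) · Σ_k (x_{k,i} - mean_i) · (x_{k,j} - mean_j), with n-1 = 4.
  S[A,A] = ((-0.6)·(-0.6) + (-1.6)·(-1.6) + (-3.6)·(-3.6) + (2.4)·(2.4) + (3.4)·(3.4)) / 4 = 33.2/4 = 8.3
  S[A,B] = ((-0.6)·(0.6) + (-1.6)·(2.6) + (-3.6)·(-3.4) + (2.4)·(0.6) + (3.4)·(-0.4)) / 4 = 7.8/4 = 1.95
  S[B,B] = ((0.6)·(0.6) + (2.6)·(2.6) + (-3.4)·(-3.4) + (0.6)·(0.6) + (-0.4)·(-0.4)) / 4 = 19.2/4 = 4.8

S is symmetric (S[j,i] = S[i,j]). Assembling:

S = [[8.3, 1.95],
 [1.95, 4.8]]


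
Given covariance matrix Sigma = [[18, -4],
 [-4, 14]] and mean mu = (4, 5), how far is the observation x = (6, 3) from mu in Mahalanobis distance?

Step 1 — centre the observation: (x - mu) = (2, -2).

Step 2 — invert Sigma. det(Sigma) = 18·14 - (-4)² = 236.
  Sigma^{-1} = (1/det) · [[d, -b], [-b, a]] = [[0.0593, 0.0169],
 [0.0169, 0.0763]].

Step 3 — form the quadratic (x - mu)^T · Sigma^{-1} · (x - mu):
  Sigma^{-1} · (x - mu) = (0.0847, -0.1186).
  (x - mu)^T · [Sigma^{-1} · (x - mu)] = (2)·(0.0847) + (-2)·(-0.1186) = 0.4068.

Step 4 — take square root: d = √(0.4068) ≈ 0.6378.

d(x, mu) = √(0.4068) ≈ 0.6378


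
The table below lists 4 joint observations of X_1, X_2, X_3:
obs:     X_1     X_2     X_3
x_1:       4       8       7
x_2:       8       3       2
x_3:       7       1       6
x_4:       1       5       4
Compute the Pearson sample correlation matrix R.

Step 1 — column means:
  mean(X_1) = (4 + 8 + 7 + 1) / 4 = 20/4 = 5
  mean(X_2) = (8 + 3 + 1 + 5) / 4 = 17/4 = 4.25
  mean(X_3) = (7 + 2 + 6 + 4) / 4 = 19/4 = 4.75

Step 2 — sample variances and covariances s[i,j] = (1/(n-1)) · Σ_k (x_{k,i} - mean_i) · (x_{k,j} - mean_j), with n-1 = 3:
  s[X_1,X_1] = ((-1)·(-1) + (3)·(3) + (2)·(2) + (-4)·(-4)) / 3 = 30/3 = 10
  s[X_1,X_2] = ((-1)·(3.75) + (3)·(-1.25) + (2)·(-3.25) + (-4)·(0.75)) / 3 = -17/3 = -5.6667
  s[X_1,X_3] = ((-1)·(2.25) + (3)·(-2.75) + (2)·(1.25) + (-4)·(-0.75)) / 3 = -5/3 = -1.6667
  s[X_2,X_2] = ((3.75)·(3.75) + (-1.25)·(-1.25) + (-3.25)·(-3.25) + (0.75)·(0.75)) / 3 = 26.75/3 = 8.9167
  s[X_2,X_3] = ((3.75)·(2.25) + (-1.25)·(-2.75) + (-3.25)·(1.25) + (0.75)·(-0.75)) / 3 = 7.25/3 = 2.4167
  s[X_3,X_3] = ((2.25)·(2.25) + (-2.75)·(-2.75) + (1.25)·(1.25) + (-0.75)·(-0.75)) / 3 = 14.75/3 = 4.9167
  Sample standard deviations s_i = √(s[i,i]):
  s(X_1) = √(10) = 3.1623
  s(X_2) = √(8.9167) = 2.9861
  s(X_3) = √(4.9167) = 2.2174

Step 3 — r_{ij} = s_{ij} / (s_i · s_j):
  r[X_1,X_1] = 1 (diagonal).
  r[X_1,X_2] = -5.6667 / (3.1623 · 2.9861) = -5.6667 / 9.4428 = -0.6001
  r[X_1,X_3] = -1.6667 / (3.1623 · 2.2174) = -1.6667 / 7.0119 = -0.2377
  r[X_2,X_2] = 1 (diagonal).
  r[X_2,X_3] = 2.4167 / (2.9861 · 2.2174) = 2.4167 / 6.6212 = 0.365
  r[X_3,X_3] = 1 (diagonal).

R is symmetric with unit diagonal. Assembling:

R = [[1, -0.6001, -0.2377],
 [-0.6001, 1, 0.365],
 [-0.2377, 0.365, 1]]


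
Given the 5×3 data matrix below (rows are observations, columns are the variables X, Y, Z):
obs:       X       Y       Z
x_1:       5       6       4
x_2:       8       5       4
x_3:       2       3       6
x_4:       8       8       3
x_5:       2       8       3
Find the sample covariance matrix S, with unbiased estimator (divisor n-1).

Step 1 — column means:
  mean(X) = (5 + 8 + 2 + 8 + 2) / 5 = 25/5 = 5
  mean(Y) = (6 + 5 + 3 + 8 + 8) / 5 = 30/5 = 6
  mean(Z) = (4 + 4 + 6 + 3 + 3) / 5 = 20/5 = 4

Step 2 — sample covariance S[i,j] = (1/(n-1)) · Σ_k (x_{k,i} - mean_i) · (x_{k,j} - mean_j), with n-1 = 4.
  S[X,X] = ((0)·(0) + (3)·(3) + (-3)·(-3) + (3)·(3) + (-3)·(-3)) / 4 = 36/4 = 9
  S[X,Y] = ((0)·(0) + (3)·(-1) + (-3)·(-3) + (3)·(2) + (-3)·(2)) / 4 = 6/4 = 1.5
  S[X,Z] = ((0)·(0) + (3)·(0) + (-3)·(2) + (3)·(-1) + (-3)·(-1)) / 4 = -6/4 = -1.5
  S[Y,Y] = ((0)·(0) + (-1)·(-1) + (-3)·(-3) + (2)·(2) + (2)·(2)) / 4 = 18/4 = 4.5
  S[Y,Z] = ((0)·(0) + (-1)·(0) + (-3)·(2) + (2)·(-1) + (2)·(-1)) / 4 = -10/4 = -2.5
  S[Z,Z] = ((0)·(0) + (0)·(0) + (2)·(2) + (-1)·(-1) + (-1)·(-1)) / 4 = 6/4 = 1.5

S is symmetric (S[j,i] = S[i,j]). Assembling:

S = [[9, 1.5, -1.5],
 [1.5, 4.5, -2.5],
 [-1.5, -2.5, 1.5]]


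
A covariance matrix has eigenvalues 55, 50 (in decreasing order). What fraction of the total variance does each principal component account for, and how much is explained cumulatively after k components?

Step 1 — total variance = trace(Sigma) = Σ λ_i = 55 + 50 = 105.

Step 2 — fraction explained by component i = λ_i / Σ λ:
  PC1: 55/105 = 0.5238
  PC2: 50/105 = 0.4762

Step 3 — cumulative fraction after k components = (λ_1 + ... + λ_k) / Σ λ:
  k = 1: 55/105 = 0.5238
  k = 2: (55 + 50)/105 = 105/105 = 1

Summary (fraction, with percent):

explained: PC1 0.5238 (52.38%), PC2 0.4762 (47.62%);  cumulative: 0.5238, 1


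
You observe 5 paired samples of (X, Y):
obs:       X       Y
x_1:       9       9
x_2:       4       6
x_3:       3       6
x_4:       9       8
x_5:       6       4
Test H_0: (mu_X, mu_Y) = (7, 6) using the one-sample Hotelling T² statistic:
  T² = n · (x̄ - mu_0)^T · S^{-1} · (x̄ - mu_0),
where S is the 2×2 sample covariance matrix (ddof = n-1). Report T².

Step 1 — sample mean vector:
  mean(X) = (9 + 4 + 3 + 9 + 6) / 5 = 31/5 = 6.2
  mean(Y) = (9 + 6 + 6 + 8 + 4) / 5 = 33/5 = 6.6
  x̄ = (6.2, 6.6),  deviation x̄ - mu_0 = (6.2, 6.6) - (7, 6) = (-0.8, 0.6).

Step 2 — sample covariance matrix, S[i,j] = (1/(n-1)) · Σ_k (x_{k,i} - mean_i) · (x_{k,j} - mean_j), divisor n-1 = 4:
  S[X,X] = ((2.8)·(2.8) + (-2.2)·(-2.2) + (-3.2)·(-3.2) + (2.8)·(2.8) + (-0.2)·(-0.2)) / 4 = 30.8/4 = 7.7
  S[X,Y] = ((2.8)·(2.4) + (-2.2)·(-0.6) + (-3.2)·(-0.6) + (2.8)·(1.4) + (-0.2)·(-2.6)) / 4 = 14.4/4 = 3.6
  S[Y,Y] = ((2.4)·(2.4) + (-0.6)·(-0.6) + (-0.6)·(-0.6) + (1.4)·(1.4) + (-2.6)·(-2.6)) / 4 = 15.2/4 = 3.8
  S = [[7.7, 3.6],
 [3.6, 3.8]].

Step 3 — invert S. det(S) = 7.7·3.8 - (3.6)² = 16.3.
  S^{-1} = (1/det) · [[d, -b], [-b, a]] = [[0.2331, -0.2209],
 [-0.2209, 0.4724]].

Step 4 — quadratic form (x̄ - mu_0)^T · S^{-1} · (x̄ - mu_0):
  S^{-1} · (x̄ - mu_0) = (-0.319, 0.4601),
  (x̄ - mu_0)^T · [...] = (-0.8)·(-0.319) + (0.6)·(0.4601) = 0.5313.

Step 5 — scale by n: T² = 5 · 0.5313 = 2.6564.

T² ≈ 2.6564


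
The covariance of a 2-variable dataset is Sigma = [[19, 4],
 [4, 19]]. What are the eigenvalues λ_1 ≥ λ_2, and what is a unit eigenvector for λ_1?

Step 1 — characteristic polynomial of 2×2 Sigma:
  det(Sigma - λI) = λ² - trace · λ + det = 0.
  trace = 19 + 19 = 38, det = 19·19 - (4)² = 345.
Step 2 — discriminant:
  Δ = trace² - 4·det = 1444 - 1380 = 64.
Step 3 — eigenvalues:
  λ = (trace ± √Δ)/2 = (38 ± 8)/2,
  λ_1 = 23,  λ_2 = 15.

Step 4 — unit eigenvector for λ_1: solve (Sigma - λ_1 I)v = 0. First row:
  (19 - 23)·v_x + (4)·v_y = 0, i.e. (-4)·v_x + (4)·v_y = 0,
  so v ∝ (b, λ_1 - a) = (4, 4) = u.
  ||u|| = √((4)² + (4)²) = √(32) ≈ 5.6569,
  v_1 = u/||u|| ≈ (0.7071, 0.7071) (||v_1|| = 1).

λ_1 = 23,  λ_2 = 15;  v_1 ≈ (0.7071, 0.7071)


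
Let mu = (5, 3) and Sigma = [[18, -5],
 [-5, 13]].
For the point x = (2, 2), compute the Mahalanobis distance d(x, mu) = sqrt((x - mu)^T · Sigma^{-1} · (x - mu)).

Step 1 — centre the observation: (x - mu) = (-3, -1).

Step 2 — invert Sigma. det(Sigma) = 18·13 - (-5)² = 209.
  Sigma^{-1} = (1/det) · [[d, -b], [-b, a]] = [[0.0622, 0.0239],
 [0.0239, 0.0861]].

Step 3 — form the quadratic (x - mu)^T · Sigma^{-1} · (x - mu):
  Sigma^{-1} · (x - mu) = (-0.2105, -0.1579).
  (x - mu)^T · [Sigma^{-1} · (x - mu)] = (-3)·(-0.2105) + (-1)·(-0.1579) = 0.7895.

Step 4 — take square root: d = √(0.7895) ≈ 0.8885.

d(x, mu) = √(0.7895) ≈ 0.8885
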